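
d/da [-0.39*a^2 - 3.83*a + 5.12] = -0.78*a - 3.83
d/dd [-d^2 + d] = 1 - 2*d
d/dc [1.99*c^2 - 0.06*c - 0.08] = 3.98*c - 0.06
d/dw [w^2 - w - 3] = 2*w - 1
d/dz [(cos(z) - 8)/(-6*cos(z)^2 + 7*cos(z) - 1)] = (6*sin(z)^2 + 96*cos(z) - 61)*sin(z)/(6*cos(z)^2 - 7*cos(z) + 1)^2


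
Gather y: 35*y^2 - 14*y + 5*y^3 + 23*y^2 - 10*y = 5*y^3 + 58*y^2 - 24*y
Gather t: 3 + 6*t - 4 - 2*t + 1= 4*t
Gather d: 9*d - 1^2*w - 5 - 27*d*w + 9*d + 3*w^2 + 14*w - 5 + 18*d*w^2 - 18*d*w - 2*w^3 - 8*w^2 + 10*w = d*(18*w^2 - 45*w + 18) - 2*w^3 - 5*w^2 + 23*w - 10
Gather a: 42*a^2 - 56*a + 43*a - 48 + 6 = 42*a^2 - 13*a - 42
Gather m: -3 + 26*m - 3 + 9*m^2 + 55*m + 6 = 9*m^2 + 81*m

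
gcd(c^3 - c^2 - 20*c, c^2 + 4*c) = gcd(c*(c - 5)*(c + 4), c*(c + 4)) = c^2 + 4*c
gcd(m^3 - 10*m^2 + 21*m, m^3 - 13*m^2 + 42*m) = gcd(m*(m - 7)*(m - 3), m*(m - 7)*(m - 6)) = m^2 - 7*m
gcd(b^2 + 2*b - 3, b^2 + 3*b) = b + 3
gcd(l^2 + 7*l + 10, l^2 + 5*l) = l + 5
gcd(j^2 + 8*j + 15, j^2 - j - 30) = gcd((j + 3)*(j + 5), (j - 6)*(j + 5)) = j + 5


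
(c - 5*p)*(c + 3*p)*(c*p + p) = c^3*p - 2*c^2*p^2 + c^2*p - 15*c*p^3 - 2*c*p^2 - 15*p^3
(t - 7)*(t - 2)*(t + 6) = t^3 - 3*t^2 - 40*t + 84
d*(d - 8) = d^2 - 8*d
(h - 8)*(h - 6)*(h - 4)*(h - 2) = h^4 - 20*h^3 + 140*h^2 - 400*h + 384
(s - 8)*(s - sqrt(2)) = s^2 - 8*s - sqrt(2)*s + 8*sqrt(2)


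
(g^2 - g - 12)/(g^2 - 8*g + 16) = (g + 3)/(g - 4)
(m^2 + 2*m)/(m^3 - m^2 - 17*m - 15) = m*(m + 2)/(m^3 - m^2 - 17*m - 15)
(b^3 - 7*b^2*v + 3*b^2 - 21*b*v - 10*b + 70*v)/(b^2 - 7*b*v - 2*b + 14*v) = b + 5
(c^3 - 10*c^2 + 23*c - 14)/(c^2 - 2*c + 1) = (c^2 - 9*c + 14)/(c - 1)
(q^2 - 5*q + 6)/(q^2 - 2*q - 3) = (q - 2)/(q + 1)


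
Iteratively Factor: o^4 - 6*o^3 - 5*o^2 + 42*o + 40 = (o - 5)*(o^3 - o^2 - 10*o - 8) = (o - 5)*(o + 1)*(o^2 - 2*o - 8) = (o - 5)*(o + 1)*(o + 2)*(o - 4)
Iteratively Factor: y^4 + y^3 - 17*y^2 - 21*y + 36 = (y - 4)*(y^3 + 5*y^2 + 3*y - 9) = (y - 4)*(y + 3)*(y^2 + 2*y - 3) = (y - 4)*(y + 3)^2*(y - 1)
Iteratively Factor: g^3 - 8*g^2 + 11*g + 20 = (g - 5)*(g^2 - 3*g - 4) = (g - 5)*(g + 1)*(g - 4)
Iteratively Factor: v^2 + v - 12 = (v - 3)*(v + 4)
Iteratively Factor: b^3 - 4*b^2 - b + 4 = (b - 4)*(b^2 - 1) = (b - 4)*(b + 1)*(b - 1)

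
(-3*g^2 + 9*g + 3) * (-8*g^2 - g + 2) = 24*g^4 - 69*g^3 - 39*g^2 + 15*g + 6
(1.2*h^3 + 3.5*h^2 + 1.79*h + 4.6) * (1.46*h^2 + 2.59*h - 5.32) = 1.752*h^5 + 8.218*h^4 + 5.2944*h^3 - 7.2679*h^2 + 2.3912*h - 24.472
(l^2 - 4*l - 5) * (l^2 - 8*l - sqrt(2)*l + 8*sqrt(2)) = l^4 - 12*l^3 - sqrt(2)*l^3 + 12*sqrt(2)*l^2 + 27*l^2 - 27*sqrt(2)*l + 40*l - 40*sqrt(2)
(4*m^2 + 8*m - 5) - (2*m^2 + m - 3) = 2*m^2 + 7*m - 2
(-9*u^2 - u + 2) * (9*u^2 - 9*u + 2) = -81*u^4 + 72*u^3 + 9*u^2 - 20*u + 4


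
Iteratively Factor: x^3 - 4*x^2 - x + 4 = (x - 1)*(x^2 - 3*x - 4) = (x - 1)*(x + 1)*(x - 4)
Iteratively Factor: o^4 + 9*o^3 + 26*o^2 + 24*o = (o + 4)*(o^3 + 5*o^2 + 6*o) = (o + 2)*(o + 4)*(o^2 + 3*o) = o*(o + 2)*(o + 4)*(o + 3)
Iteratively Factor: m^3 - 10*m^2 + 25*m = (m - 5)*(m^2 - 5*m) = m*(m - 5)*(m - 5)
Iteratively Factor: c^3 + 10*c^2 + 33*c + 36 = (c + 3)*(c^2 + 7*c + 12) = (c + 3)^2*(c + 4)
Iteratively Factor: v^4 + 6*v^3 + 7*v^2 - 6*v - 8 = (v + 4)*(v^3 + 2*v^2 - v - 2) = (v + 2)*(v + 4)*(v^2 - 1) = (v + 1)*(v + 2)*(v + 4)*(v - 1)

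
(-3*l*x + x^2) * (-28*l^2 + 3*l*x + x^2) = 84*l^3*x - 37*l^2*x^2 + x^4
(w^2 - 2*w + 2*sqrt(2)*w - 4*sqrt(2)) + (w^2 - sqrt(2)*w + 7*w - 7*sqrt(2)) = 2*w^2 + sqrt(2)*w + 5*w - 11*sqrt(2)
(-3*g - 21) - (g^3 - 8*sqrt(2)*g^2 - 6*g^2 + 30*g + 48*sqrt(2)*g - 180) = -g^3 + 6*g^2 + 8*sqrt(2)*g^2 - 48*sqrt(2)*g - 33*g + 159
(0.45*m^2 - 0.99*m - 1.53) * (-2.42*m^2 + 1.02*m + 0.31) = -1.089*m^4 + 2.8548*m^3 + 2.8323*m^2 - 1.8675*m - 0.4743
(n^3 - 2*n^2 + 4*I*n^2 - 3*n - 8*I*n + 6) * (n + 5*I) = n^4 - 2*n^3 + 9*I*n^3 - 23*n^2 - 18*I*n^2 + 46*n - 15*I*n + 30*I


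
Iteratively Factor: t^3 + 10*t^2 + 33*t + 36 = (t + 4)*(t^2 + 6*t + 9) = (t + 3)*(t + 4)*(t + 3)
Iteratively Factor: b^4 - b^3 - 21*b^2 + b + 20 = (b - 5)*(b^3 + 4*b^2 - b - 4) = (b - 5)*(b - 1)*(b^2 + 5*b + 4) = (b - 5)*(b - 1)*(b + 1)*(b + 4)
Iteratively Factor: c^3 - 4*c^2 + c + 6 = (c - 2)*(c^2 - 2*c - 3) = (c - 3)*(c - 2)*(c + 1)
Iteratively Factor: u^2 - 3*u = (u)*(u - 3)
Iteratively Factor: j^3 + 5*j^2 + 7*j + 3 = (j + 1)*(j^2 + 4*j + 3) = (j + 1)*(j + 3)*(j + 1)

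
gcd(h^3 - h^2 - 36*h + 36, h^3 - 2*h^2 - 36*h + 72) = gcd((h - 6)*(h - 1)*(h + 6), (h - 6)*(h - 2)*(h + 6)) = h^2 - 36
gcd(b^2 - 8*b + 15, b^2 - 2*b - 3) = b - 3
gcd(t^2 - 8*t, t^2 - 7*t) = t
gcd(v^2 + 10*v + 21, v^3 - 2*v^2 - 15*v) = v + 3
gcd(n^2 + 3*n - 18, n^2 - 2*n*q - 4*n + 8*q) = 1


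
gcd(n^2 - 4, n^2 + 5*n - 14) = n - 2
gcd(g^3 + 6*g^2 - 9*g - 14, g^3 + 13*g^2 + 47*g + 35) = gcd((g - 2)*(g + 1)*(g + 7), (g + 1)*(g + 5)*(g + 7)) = g^2 + 8*g + 7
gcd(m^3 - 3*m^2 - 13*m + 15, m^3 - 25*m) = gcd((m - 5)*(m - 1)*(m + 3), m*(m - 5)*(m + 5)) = m - 5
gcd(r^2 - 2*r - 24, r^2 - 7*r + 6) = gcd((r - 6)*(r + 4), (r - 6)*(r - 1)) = r - 6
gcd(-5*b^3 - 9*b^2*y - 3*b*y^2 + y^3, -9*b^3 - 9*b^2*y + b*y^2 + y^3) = b + y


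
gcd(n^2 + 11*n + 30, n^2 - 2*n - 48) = n + 6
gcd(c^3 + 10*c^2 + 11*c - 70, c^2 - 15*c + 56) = 1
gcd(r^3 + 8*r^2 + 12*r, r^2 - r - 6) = r + 2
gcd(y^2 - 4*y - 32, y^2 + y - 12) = y + 4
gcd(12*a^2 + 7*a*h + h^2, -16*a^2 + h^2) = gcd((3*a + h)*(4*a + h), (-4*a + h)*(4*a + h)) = 4*a + h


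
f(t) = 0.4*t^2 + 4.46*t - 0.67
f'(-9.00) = -2.74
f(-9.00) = -8.41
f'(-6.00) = -0.34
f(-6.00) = -13.03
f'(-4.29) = 1.03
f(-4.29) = -12.44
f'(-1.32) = 3.40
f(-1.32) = -5.86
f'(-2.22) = 2.68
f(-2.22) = -8.60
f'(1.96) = 6.03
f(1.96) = 9.61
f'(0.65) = 4.98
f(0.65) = 2.40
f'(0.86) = 5.15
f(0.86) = 3.46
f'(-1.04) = 3.63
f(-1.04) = -4.88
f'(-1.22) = 3.48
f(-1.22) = -5.52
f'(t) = 0.8*t + 4.46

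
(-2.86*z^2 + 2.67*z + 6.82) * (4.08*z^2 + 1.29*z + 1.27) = -11.6688*z^4 + 7.2042*z^3 + 27.6377*z^2 + 12.1887*z + 8.6614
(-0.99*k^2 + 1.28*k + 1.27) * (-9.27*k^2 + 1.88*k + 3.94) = 9.1773*k^4 - 13.7268*k^3 - 13.2671*k^2 + 7.4308*k + 5.0038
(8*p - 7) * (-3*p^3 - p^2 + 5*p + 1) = -24*p^4 + 13*p^3 + 47*p^2 - 27*p - 7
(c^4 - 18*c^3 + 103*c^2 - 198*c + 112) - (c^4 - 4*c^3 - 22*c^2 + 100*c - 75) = -14*c^3 + 125*c^2 - 298*c + 187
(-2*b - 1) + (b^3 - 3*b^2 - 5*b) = b^3 - 3*b^2 - 7*b - 1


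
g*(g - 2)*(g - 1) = g^3 - 3*g^2 + 2*g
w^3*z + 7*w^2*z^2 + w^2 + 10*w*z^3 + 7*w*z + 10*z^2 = (w + 2*z)*(w + 5*z)*(w*z + 1)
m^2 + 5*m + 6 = (m + 2)*(m + 3)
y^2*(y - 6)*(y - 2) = y^4 - 8*y^3 + 12*y^2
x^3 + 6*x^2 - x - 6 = (x - 1)*(x + 1)*(x + 6)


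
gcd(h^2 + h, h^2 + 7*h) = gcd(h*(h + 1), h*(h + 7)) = h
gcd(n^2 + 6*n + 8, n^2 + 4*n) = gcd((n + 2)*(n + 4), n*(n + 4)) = n + 4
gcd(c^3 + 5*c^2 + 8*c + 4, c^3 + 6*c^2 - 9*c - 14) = c + 1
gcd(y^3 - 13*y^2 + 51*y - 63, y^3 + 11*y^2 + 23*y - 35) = 1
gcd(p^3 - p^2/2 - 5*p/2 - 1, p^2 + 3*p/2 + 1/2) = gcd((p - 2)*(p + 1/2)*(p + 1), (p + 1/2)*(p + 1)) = p^2 + 3*p/2 + 1/2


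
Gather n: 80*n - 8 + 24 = 80*n + 16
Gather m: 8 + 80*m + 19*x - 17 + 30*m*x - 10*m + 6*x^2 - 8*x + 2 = m*(30*x + 70) + 6*x^2 + 11*x - 7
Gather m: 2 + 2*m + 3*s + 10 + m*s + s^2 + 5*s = m*(s + 2) + s^2 + 8*s + 12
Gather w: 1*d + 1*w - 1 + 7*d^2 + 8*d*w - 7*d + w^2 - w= 7*d^2 + 8*d*w - 6*d + w^2 - 1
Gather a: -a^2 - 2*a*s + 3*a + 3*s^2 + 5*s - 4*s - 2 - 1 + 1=-a^2 + a*(3 - 2*s) + 3*s^2 + s - 2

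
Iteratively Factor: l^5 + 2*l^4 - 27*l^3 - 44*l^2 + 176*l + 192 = (l - 3)*(l^4 + 5*l^3 - 12*l^2 - 80*l - 64) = (l - 4)*(l - 3)*(l^3 + 9*l^2 + 24*l + 16) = (l - 4)*(l - 3)*(l + 1)*(l^2 + 8*l + 16) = (l - 4)*(l - 3)*(l + 1)*(l + 4)*(l + 4)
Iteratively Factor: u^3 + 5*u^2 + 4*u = (u + 4)*(u^2 + u) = u*(u + 4)*(u + 1)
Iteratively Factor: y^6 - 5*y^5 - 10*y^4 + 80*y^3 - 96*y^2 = (y - 4)*(y^5 - y^4 - 14*y^3 + 24*y^2) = (y - 4)*(y - 2)*(y^4 + y^3 - 12*y^2) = (y - 4)*(y - 3)*(y - 2)*(y^3 + 4*y^2) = y*(y - 4)*(y - 3)*(y - 2)*(y^2 + 4*y) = y^2*(y - 4)*(y - 3)*(y - 2)*(y + 4)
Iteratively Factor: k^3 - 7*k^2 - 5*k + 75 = (k - 5)*(k^2 - 2*k - 15) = (k - 5)^2*(k + 3)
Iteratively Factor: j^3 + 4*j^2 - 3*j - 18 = (j - 2)*(j^2 + 6*j + 9) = (j - 2)*(j + 3)*(j + 3)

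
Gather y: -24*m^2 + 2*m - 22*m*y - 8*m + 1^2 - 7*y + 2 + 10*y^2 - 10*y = -24*m^2 - 6*m + 10*y^2 + y*(-22*m - 17) + 3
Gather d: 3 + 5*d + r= 5*d + r + 3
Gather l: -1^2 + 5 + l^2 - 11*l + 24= l^2 - 11*l + 28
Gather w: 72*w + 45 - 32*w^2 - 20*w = -32*w^2 + 52*w + 45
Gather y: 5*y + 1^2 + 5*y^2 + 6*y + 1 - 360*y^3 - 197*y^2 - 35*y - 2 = -360*y^3 - 192*y^2 - 24*y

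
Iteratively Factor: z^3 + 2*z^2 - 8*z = (z - 2)*(z^2 + 4*z) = z*(z - 2)*(z + 4)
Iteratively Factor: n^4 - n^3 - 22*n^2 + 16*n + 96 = (n - 3)*(n^3 + 2*n^2 - 16*n - 32) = (n - 3)*(n + 2)*(n^2 - 16) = (n - 4)*(n - 3)*(n + 2)*(n + 4)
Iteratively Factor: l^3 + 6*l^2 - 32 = (l + 4)*(l^2 + 2*l - 8) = (l + 4)^2*(l - 2)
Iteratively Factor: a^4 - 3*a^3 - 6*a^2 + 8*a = (a - 4)*(a^3 + a^2 - 2*a) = a*(a - 4)*(a^2 + a - 2) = a*(a - 4)*(a + 2)*(a - 1)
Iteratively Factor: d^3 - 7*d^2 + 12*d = (d - 4)*(d^2 - 3*d) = d*(d - 4)*(d - 3)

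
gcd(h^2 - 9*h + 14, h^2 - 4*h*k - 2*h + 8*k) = h - 2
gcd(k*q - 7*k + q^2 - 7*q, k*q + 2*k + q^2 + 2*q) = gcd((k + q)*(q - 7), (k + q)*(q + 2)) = k + q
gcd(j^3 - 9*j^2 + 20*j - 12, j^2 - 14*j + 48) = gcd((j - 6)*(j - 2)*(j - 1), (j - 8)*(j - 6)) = j - 6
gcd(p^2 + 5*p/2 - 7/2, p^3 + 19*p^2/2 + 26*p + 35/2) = p + 7/2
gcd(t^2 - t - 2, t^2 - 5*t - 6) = t + 1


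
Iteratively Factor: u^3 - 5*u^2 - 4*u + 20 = (u - 2)*(u^2 - 3*u - 10) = (u - 5)*(u - 2)*(u + 2)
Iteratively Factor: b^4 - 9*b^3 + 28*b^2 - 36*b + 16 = (b - 1)*(b^3 - 8*b^2 + 20*b - 16) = (b - 4)*(b - 1)*(b^2 - 4*b + 4) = (b - 4)*(b - 2)*(b - 1)*(b - 2)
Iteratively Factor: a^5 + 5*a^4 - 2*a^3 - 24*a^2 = (a)*(a^4 + 5*a^3 - 2*a^2 - 24*a) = a*(a + 3)*(a^3 + 2*a^2 - 8*a) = a*(a + 3)*(a + 4)*(a^2 - 2*a) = a*(a - 2)*(a + 3)*(a + 4)*(a)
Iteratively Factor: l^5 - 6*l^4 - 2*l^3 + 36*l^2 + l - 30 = (l + 2)*(l^4 - 8*l^3 + 14*l^2 + 8*l - 15) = (l - 3)*(l + 2)*(l^3 - 5*l^2 - l + 5) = (l - 5)*(l - 3)*(l + 2)*(l^2 - 1) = (l - 5)*(l - 3)*(l + 1)*(l + 2)*(l - 1)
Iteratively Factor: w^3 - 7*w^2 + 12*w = (w)*(w^2 - 7*w + 12) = w*(w - 4)*(w - 3)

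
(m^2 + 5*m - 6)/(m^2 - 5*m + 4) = (m + 6)/(m - 4)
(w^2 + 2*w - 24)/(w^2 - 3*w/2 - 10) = 2*(w + 6)/(2*w + 5)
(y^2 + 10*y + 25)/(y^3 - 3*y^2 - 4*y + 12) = (y^2 + 10*y + 25)/(y^3 - 3*y^2 - 4*y + 12)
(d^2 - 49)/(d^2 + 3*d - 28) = (d - 7)/(d - 4)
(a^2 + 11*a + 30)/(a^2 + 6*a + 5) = (a + 6)/(a + 1)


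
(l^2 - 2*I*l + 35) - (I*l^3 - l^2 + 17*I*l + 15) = -I*l^3 + 2*l^2 - 19*I*l + 20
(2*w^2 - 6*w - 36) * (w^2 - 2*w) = 2*w^4 - 10*w^3 - 24*w^2 + 72*w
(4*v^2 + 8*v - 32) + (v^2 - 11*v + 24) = 5*v^2 - 3*v - 8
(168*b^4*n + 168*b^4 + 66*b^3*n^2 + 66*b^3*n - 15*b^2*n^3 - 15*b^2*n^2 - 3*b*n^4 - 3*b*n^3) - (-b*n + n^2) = 168*b^4*n + 168*b^4 + 66*b^3*n^2 + 66*b^3*n - 15*b^2*n^3 - 15*b^2*n^2 - 3*b*n^4 - 3*b*n^3 + b*n - n^2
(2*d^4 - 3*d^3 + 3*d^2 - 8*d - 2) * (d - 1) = 2*d^5 - 5*d^4 + 6*d^3 - 11*d^2 + 6*d + 2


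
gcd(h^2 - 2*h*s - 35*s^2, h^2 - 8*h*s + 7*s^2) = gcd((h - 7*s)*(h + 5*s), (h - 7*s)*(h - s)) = -h + 7*s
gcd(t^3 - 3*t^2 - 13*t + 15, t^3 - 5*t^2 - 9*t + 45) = t^2 - 2*t - 15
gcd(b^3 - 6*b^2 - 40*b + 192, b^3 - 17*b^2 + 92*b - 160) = b^2 - 12*b + 32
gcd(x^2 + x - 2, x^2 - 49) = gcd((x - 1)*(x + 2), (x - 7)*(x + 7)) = 1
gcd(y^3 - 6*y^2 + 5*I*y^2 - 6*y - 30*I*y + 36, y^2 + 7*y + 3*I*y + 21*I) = y + 3*I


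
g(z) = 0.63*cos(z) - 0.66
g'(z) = -0.63*sin(z)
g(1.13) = -0.39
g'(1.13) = -0.57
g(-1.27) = -0.47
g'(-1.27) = 0.60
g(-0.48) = -0.10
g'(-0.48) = 0.29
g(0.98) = -0.31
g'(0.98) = -0.52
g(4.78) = -0.62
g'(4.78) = 0.63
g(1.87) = -0.85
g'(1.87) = -0.60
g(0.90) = -0.27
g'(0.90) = -0.49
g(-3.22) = -1.29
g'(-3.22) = -0.05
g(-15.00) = -1.14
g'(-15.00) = 0.41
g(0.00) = -0.03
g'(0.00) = 0.00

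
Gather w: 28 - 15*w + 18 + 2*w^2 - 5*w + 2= 2*w^2 - 20*w + 48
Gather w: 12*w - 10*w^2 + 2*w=-10*w^2 + 14*w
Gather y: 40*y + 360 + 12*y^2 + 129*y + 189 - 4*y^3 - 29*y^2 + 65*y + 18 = -4*y^3 - 17*y^2 + 234*y + 567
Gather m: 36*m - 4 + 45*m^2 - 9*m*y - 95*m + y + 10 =45*m^2 + m*(-9*y - 59) + y + 6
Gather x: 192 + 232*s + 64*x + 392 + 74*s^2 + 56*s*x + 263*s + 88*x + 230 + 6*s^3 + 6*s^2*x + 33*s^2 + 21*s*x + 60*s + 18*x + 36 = 6*s^3 + 107*s^2 + 555*s + x*(6*s^2 + 77*s + 170) + 850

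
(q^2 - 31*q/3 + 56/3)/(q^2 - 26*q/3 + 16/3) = (3*q - 7)/(3*q - 2)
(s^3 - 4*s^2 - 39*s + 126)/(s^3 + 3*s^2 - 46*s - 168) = (s - 3)/(s + 4)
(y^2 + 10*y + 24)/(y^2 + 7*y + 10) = (y^2 + 10*y + 24)/(y^2 + 7*y + 10)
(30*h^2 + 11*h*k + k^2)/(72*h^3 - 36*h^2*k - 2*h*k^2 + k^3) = (5*h + k)/(12*h^2 - 8*h*k + k^2)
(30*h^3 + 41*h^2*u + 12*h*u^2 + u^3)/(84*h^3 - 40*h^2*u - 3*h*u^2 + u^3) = (5*h^2 + 6*h*u + u^2)/(14*h^2 - 9*h*u + u^2)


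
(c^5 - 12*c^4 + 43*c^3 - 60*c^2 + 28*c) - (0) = c^5 - 12*c^4 + 43*c^3 - 60*c^2 + 28*c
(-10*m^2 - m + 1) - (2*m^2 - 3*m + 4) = -12*m^2 + 2*m - 3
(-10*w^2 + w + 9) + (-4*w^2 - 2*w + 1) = -14*w^2 - w + 10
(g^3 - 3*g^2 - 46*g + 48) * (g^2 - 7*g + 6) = g^5 - 10*g^4 - 19*g^3 + 352*g^2 - 612*g + 288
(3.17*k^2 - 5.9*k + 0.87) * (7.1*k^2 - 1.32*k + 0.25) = 22.507*k^4 - 46.0744*k^3 + 14.7575*k^2 - 2.6234*k + 0.2175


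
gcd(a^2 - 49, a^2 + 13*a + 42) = a + 7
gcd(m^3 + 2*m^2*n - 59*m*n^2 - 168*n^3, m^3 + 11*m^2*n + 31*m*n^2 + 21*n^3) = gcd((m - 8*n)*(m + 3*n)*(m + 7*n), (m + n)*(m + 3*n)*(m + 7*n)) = m^2 + 10*m*n + 21*n^2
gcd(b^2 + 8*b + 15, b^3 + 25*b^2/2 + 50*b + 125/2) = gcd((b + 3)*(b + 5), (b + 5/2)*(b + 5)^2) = b + 5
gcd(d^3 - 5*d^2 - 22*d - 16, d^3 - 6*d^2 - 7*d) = d + 1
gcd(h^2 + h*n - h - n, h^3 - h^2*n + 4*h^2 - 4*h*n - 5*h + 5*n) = h - 1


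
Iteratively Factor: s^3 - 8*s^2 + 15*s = (s)*(s^2 - 8*s + 15) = s*(s - 3)*(s - 5)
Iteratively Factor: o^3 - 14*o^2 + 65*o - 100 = (o - 5)*(o^2 - 9*o + 20) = (o - 5)*(o - 4)*(o - 5)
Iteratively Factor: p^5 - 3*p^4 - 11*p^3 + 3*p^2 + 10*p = (p + 2)*(p^4 - 5*p^3 - p^2 + 5*p) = (p - 5)*(p + 2)*(p^3 - p) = (p - 5)*(p - 1)*(p + 2)*(p^2 + p) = p*(p - 5)*(p - 1)*(p + 2)*(p + 1)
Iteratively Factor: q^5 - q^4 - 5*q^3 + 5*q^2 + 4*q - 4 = (q - 1)*(q^4 - 5*q^2 + 4) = (q - 1)*(q + 2)*(q^3 - 2*q^2 - q + 2) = (q - 1)^2*(q + 2)*(q^2 - q - 2) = (q - 1)^2*(q + 1)*(q + 2)*(q - 2)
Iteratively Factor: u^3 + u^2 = (u)*(u^2 + u) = u^2*(u + 1)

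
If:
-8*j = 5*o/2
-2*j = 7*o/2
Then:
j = 0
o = 0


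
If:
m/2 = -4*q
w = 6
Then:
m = -8*q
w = 6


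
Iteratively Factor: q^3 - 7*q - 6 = (q + 1)*(q^2 - q - 6) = (q - 3)*(q + 1)*(q + 2)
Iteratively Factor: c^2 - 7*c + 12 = (c - 4)*(c - 3)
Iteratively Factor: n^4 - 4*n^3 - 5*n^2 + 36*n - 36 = (n - 3)*(n^3 - n^2 - 8*n + 12) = (n - 3)*(n + 3)*(n^2 - 4*n + 4) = (n - 3)*(n - 2)*(n + 3)*(n - 2)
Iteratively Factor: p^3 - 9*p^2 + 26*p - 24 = (p - 4)*(p^2 - 5*p + 6) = (p - 4)*(p - 3)*(p - 2)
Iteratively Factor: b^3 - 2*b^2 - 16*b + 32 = (b - 2)*(b^2 - 16) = (b - 2)*(b + 4)*(b - 4)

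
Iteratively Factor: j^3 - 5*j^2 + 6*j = (j - 3)*(j^2 - 2*j) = (j - 3)*(j - 2)*(j)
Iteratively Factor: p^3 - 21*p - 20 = (p - 5)*(p^2 + 5*p + 4) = (p - 5)*(p + 4)*(p + 1)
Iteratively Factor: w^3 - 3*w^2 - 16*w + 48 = (w - 3)*(w^2 - 16) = (w - 3)*(w + 4)*(w - 4)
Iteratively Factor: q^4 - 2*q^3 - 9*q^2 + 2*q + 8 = (q - 1)*(q^3 - q^2 - 10*q - 8) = (q - 1)*(q + 1)*(q^2 - 2*q - 8) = (q - 4)*(q - 1)*(q + 1)*(q + 2)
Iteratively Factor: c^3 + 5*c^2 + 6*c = (c + 2)*(c^2 + 3*c) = c*(c + 2)*(c + 3)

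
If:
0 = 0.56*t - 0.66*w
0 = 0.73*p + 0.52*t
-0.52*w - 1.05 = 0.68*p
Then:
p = -17.32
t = 24.32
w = 20.64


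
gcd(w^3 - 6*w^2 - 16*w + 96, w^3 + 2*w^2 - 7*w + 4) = w + 4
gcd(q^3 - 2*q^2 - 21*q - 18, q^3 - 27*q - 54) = q^2 - 3*q - 18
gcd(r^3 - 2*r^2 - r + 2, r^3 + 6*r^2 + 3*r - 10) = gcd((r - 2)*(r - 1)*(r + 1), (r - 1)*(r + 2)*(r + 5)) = r - 1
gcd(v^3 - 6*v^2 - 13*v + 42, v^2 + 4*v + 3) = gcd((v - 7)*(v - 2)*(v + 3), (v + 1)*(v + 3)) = v + 3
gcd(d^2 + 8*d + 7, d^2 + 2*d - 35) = d + 7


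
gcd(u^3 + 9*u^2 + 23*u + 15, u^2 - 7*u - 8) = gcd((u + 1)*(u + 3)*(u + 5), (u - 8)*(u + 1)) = u + 1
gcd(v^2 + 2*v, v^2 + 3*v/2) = v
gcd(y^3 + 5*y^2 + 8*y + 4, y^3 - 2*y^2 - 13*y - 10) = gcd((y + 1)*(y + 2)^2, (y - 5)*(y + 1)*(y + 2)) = y^2 + 3*y + 2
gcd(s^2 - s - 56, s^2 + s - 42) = s + 7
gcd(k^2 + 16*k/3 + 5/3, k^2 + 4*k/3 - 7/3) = 1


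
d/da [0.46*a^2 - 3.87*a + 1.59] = 0.92*a - 3.87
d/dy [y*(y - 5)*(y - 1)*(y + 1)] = 4*y^3 - 15*y^2 - 2*y + 5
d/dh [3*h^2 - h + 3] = 6*h - 1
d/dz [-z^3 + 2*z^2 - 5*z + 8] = -3*z^2 + 4*z - 5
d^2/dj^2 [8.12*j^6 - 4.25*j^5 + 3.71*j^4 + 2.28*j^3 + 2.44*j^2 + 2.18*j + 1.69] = 243.6*j^4 - 85.0*j^3 + 44.52*j^2 + 13.68*j + 4.88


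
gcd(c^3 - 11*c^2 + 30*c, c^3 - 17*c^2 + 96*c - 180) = c^2 - 11*c + 30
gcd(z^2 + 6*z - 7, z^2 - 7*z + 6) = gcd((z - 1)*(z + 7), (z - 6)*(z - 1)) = z - 1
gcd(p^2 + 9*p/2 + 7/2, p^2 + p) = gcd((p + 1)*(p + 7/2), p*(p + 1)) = p + 1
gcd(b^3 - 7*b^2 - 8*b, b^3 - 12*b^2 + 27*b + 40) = b^2 - 7*b - 8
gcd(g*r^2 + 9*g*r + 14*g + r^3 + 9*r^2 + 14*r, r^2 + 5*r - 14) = r + 7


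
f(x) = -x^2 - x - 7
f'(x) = -2*x - 1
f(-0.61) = -6.76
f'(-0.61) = 0.22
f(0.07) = -7.07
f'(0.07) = -1.14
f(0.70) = -8.19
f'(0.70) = -2.40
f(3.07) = -19.49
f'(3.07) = -7.14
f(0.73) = -8.26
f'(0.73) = -2.46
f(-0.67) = -6.78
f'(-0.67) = 0.34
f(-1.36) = -7.49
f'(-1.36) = 1.72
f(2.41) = -15.22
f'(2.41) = -5.82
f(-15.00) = -217.00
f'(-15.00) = 29.00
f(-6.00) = -37.00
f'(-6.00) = 11.00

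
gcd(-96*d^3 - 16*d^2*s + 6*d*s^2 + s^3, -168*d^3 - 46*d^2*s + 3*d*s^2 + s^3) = 24*d^2 + 10*d*s + s^2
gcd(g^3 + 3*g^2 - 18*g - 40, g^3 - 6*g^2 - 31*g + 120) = g + 5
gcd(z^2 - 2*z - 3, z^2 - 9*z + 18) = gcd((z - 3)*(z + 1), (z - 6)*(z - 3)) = z - 3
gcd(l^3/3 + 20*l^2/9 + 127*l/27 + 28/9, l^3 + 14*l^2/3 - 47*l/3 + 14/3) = 1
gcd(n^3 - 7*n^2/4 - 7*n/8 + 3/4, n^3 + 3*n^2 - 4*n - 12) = n - 2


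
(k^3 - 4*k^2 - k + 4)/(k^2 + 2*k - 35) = (k^3 - 4*k^2 - k + 4)/(k^2 + 2*k - 35)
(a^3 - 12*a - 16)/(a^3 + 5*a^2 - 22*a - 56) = (a + 2)/(a + 7)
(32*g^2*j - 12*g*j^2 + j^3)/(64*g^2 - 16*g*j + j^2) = j*(4*g - j)/(8*g - j)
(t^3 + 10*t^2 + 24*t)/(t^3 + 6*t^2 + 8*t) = (t + 6)/(t + 2)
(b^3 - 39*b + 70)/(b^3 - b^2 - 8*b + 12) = (b^2 + 2*b - 35)/(b^2 + b - 6)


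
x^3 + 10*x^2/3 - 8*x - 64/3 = (x - 8/3)*(x + 2)*(x + 4)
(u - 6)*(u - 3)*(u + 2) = u^3 - 7*u^2 + 36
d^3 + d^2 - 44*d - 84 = (d - 7)*(d + 2)*(d + 6)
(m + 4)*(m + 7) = m^2 + 11*m + 28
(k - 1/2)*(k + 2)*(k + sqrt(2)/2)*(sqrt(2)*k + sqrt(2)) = sqrt(2)*k^4 + k^3 + 5*sqrt(2)*k^3/2 + sqrt(2)*k^2/2 + 5*k^2/2 - sqrt(2)*k + k/2 - 1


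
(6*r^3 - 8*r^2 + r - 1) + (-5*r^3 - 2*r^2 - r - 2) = r^3 - 10*r^2 - 3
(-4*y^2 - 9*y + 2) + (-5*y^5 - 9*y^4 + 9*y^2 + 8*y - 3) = -5*y^5 - 9*y^4 + 5*y^2 - y - 1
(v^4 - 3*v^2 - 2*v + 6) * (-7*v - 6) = -7*v^5 - 6*v^4 + 21*v^3 + 32*v^2 - 30*v - 36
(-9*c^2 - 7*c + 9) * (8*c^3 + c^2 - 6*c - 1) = -72*c^5 - 65*c^4 + 119*c^3 + 60*c^2 - 47*c - 9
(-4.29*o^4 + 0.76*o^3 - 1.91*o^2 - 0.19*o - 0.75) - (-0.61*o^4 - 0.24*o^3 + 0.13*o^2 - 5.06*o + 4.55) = -3.68*o^4 + 1.0*o^3 - 2.04*o^2 + 4.87*o - 5.3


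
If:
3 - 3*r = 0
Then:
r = 1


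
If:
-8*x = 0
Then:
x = 0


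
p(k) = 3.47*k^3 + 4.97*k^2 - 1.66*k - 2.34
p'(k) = 10.41*k^2 + 9.94*k - 1.66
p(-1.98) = -6.50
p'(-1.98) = 19.47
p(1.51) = 18.43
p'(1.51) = 37.09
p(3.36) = 179.82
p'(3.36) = 149.26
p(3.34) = 176.85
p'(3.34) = 147.67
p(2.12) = 49.54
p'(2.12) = 66.20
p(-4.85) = -273.25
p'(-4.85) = 195.00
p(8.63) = 2583.78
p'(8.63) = 859.43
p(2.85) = 113.63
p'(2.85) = 111.22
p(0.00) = -2.34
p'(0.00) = -1.66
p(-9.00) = -2114.46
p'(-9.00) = 752.09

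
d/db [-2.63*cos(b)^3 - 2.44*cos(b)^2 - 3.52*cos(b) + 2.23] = (7.89*cos(b)^2 + 4.88*cos(b) + 3.52)*sin(b)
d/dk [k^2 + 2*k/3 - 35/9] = 2*k + 2/3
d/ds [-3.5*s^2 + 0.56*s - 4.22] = 0.56 - 7.0*s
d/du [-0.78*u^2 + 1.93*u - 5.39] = 1.93 - 1.56*u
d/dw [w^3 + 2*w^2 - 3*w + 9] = 3*w^2 + 4*w - 3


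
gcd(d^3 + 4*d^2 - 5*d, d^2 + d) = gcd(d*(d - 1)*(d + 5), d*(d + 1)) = d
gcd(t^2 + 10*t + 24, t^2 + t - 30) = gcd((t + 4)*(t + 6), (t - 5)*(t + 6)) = t + 6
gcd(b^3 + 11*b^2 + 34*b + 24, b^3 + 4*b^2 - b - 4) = b^2 + 5*b + 4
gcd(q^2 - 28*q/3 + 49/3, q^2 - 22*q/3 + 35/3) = q - 7/3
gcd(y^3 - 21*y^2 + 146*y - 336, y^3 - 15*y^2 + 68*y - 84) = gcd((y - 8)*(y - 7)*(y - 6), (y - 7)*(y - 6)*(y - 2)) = y^2 - 13*y + 42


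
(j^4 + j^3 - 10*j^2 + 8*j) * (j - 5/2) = j^5 - 3*j^4/2 - 25*j^3/2 + 33*j^2 - 20*j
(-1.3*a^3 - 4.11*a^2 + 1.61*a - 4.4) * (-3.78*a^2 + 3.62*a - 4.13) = 4.914*a^5 + 10.8298*a^4 - 15.595*a^3 + 39.4345*a^2 - 22.5773*a + 18.172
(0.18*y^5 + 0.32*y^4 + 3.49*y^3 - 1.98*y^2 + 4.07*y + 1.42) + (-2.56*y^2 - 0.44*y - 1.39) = 0.18*y^5 + 0.32*y^4 + 3.49*y^3 - 4.54*y^2 + 3.63*y + 0.03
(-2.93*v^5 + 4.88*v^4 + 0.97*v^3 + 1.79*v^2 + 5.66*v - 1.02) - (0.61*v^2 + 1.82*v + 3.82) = -2.93*v^5 + 4.88*v^4 + 0.97*v^3 + 1.18*v^2 + 3.84*v - 4.84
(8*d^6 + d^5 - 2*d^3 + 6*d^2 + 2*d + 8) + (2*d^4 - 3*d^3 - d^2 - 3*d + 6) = 8*d^6 + d^5 + 2*d^4 - 5*d^3 + 5*d^2 - d + 14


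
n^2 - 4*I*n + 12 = (n - 6*I)*(n + 2*I)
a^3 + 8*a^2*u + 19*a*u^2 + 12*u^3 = (a + u)*(a + 3*u)*(a + 4*u)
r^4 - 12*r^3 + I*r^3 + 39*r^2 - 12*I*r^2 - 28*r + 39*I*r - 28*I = (r - 7)*(r - 4)*(r - 1)*(r + I)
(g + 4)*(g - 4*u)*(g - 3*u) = g^3 - 7*g^2*u + 4*g^2 + 12*g*u^2 - 28*g*u + 48*u^2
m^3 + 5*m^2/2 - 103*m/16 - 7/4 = (m - 7/4)*(m + 1/4)*(m + 4)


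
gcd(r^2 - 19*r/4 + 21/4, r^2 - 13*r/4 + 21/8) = r - 7/4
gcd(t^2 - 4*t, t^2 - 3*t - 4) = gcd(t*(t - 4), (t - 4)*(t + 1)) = t - 4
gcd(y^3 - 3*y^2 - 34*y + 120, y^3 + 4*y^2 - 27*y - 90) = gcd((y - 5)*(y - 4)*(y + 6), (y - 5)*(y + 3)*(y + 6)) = y^2 + y - 30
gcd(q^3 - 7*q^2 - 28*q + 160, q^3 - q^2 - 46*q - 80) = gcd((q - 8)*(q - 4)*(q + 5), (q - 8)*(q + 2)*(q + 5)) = q^2 - 3*q - 40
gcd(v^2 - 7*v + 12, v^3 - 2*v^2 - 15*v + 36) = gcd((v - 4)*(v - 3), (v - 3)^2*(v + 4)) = v - 3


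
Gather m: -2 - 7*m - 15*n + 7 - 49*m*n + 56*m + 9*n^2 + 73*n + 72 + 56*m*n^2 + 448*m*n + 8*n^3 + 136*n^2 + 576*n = m*(56*n^2 + 399*n + 49) + 8*n^3 + 145*n^2 + 634*n + 77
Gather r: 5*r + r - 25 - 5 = 6*r - 30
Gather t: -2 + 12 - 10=0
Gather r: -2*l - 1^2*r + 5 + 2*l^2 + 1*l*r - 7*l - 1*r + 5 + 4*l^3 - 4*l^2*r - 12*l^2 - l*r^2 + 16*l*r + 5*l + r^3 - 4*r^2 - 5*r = 4*l^3 - 10*l^2 - 4*l + r^3 + r^2*(-l - 4) + r*(-4*l^2 + 17*l - 7) + 10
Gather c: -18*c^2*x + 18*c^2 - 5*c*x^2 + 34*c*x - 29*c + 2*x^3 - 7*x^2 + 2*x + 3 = c^2*(18 - 18*x) + c*(-5*x^2 + 34*x - 29) + 2*x^3 - 7*x^2 + 2*x + 3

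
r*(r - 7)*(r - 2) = r^3 - 9*r^2 + 14*r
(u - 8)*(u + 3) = u^2 - 5*u - 24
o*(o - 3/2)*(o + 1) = o^3 - o^2/2 - 3*o/2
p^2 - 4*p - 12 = (p - 6)*(p + 2)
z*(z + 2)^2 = z^3 + 4*z^2 + 4*z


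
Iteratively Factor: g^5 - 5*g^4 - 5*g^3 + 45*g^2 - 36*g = (g + 3)*(g^4 - 8*g^3 + 19*g^2 - 12*g) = (g - 1)*(g + 3)*(g^3 - 7*g^2 + 12*g) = (g - 3)*(g - 1)*(g + 3)*(g^2 - 4*g) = g*(g - 3)*(g - 1)*(g + 3)*(g - 4)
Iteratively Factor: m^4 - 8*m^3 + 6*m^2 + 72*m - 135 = (m + 3)*(m^3 - 11*m^2 + 39*m - 45) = (m - 5)*(m + 3)*(m^2 - 6*m + 9) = (m - 5)*(m - 3)*(m + 3)*(m - 3)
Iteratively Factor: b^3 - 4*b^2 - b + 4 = (b - 4)*(b^2 - 1) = (b - 4)*(b + 1)*(b - 1)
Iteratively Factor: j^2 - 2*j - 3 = (j + 1)*(j - 3)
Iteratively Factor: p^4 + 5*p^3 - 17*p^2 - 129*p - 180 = (p + 3)*(p^3 + 2*p^2 - 23*p - 60) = (p - 5)*(p + 3)*(p^2 + 7*p + 12) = (p - 5)*(p + 3)*(p + 4)*(p + 3)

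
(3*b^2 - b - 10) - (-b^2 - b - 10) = 4*b^2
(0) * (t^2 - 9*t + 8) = 0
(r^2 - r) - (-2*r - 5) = r^2 + r + 5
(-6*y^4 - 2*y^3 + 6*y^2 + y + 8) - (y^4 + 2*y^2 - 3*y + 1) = -7*y^4 - 2*y^3 + 4*y^2 + 4*y + 7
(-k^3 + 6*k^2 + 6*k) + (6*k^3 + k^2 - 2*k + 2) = 5*k^3 + 7*k^2 + 4*k + 2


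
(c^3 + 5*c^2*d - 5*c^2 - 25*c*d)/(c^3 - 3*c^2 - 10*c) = (c + 5*d)/(c + 2)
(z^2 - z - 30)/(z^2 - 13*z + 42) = (z + 5)/(z - 7)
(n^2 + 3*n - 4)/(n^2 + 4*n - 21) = (n^2 + 3*n - 4)/(n^2 + 4*n - 21)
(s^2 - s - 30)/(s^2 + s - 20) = (s - 6)/(s - 4)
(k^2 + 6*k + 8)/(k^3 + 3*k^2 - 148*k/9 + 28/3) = 9*(k^2 + 6*k + 8)/(9*k^3 + 27*k^2 - 148*k + 84)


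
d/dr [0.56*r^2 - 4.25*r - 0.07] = 1.12*r - 4.25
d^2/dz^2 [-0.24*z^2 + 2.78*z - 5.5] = -0.480000000000000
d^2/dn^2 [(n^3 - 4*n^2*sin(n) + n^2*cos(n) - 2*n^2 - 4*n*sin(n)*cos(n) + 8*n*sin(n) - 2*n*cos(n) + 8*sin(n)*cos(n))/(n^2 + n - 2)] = (4*n^6*sin(n) - n^6*cos(n) + 8*n^5*sin(2*n) - 34*n^4*sin(n) - 17*n^4*cos(n) + 8*n^4*cos(2*n) + 34*n^3*sin(n) - 60*n^3*sin(2*n) - 24*n^3*cos(2*n) + 10*n^3 + 12*n^2*sin(n) + 40*n^2*sin(2*n) + 48*n^2*cos(n) - 48*n^2*cos(2*n) - 36*n^2 + 40*n*sin(n) + 96*n*sin(2*n) - 112*n*cos(n) + 64*n*cos(2*n) + 24*n + 16*sin(n) - 48*sin(2*n) + 64*cos(n) - 16)/(n^6 + 3*n^5 - 3*n^4 - 11*n^3 + 6*n^2 + 12*n - 8)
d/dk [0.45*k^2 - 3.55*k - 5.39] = 0.9*k - 3.55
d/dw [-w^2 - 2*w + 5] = -2*w - 2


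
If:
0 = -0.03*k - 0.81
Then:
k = -27.00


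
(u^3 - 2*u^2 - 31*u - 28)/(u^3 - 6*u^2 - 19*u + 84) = (u + 1)/(u - 3)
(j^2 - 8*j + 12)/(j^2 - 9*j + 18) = (j - 2)/(j - 3)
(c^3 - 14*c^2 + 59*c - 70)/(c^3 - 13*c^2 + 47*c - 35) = (c - 2)/(c - 1)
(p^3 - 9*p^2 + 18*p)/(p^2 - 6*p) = p - 3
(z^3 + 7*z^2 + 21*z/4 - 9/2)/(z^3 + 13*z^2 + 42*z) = (z^2 + z - 3/4)/(z*(z + 7))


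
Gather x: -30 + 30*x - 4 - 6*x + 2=24*x - 32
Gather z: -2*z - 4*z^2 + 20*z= -4*z^2 + 18*z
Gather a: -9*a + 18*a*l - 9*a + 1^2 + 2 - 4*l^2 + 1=a*(18*l - 18) - 4*l^2 + 4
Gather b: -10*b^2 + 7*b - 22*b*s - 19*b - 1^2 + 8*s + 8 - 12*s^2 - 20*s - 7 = -10*b^2 + b*(-22*s - 12) - 12*s^2 - 12*s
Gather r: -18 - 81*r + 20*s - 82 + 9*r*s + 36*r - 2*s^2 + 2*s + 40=r*(9*s - 45) - 2*s^2 + 22*s - 60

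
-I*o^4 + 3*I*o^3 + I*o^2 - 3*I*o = o*(o - 3)*(o - 1)*(-I*o - I)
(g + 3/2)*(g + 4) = g^2 + 11*g/2 + 6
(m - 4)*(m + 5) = m^2 + m - 20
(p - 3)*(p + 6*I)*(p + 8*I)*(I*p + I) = I*p^4 - 14*p^3 - 2*I*p^3 + 28*p^2 - 51*I*p^2 + 42*p + 96*I*p + 144*I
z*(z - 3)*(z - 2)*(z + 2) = z^4 - 3*z^3 - 4*z^2 + 12*z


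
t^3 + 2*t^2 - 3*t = t*(t - 1)*(t + 3)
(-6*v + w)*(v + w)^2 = -6*v^3 - 11*v^2*w - 4*v*w^2 + w^3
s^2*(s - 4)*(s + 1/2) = s^4 - 7*s^3/2 - 2*s^2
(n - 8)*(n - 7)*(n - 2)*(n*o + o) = n^4*o - 16*n^3*o + 69*n^2*o - 26*n*o - 112*o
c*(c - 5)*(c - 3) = c^3 - 8*c^2 + 15*c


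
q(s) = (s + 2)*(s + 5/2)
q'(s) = 2*s + 9/2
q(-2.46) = -0.02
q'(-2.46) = -0.42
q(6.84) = 82.57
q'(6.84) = 18.18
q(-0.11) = 4.52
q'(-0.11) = 4.28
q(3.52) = 33.23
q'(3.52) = 11.54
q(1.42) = 13.41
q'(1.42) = 7.34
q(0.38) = 6.85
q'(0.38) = 5.26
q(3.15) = 29.10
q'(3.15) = 10.80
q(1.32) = 12.68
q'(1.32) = 7.14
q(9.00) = 126.50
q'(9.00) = 22.50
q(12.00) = 203.00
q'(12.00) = 28.50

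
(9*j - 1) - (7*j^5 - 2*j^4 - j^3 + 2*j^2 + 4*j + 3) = -7*j^5 + 2*j^4 + j^3 - 2*j^2 + 5*j - 4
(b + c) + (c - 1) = b + 2*c - 1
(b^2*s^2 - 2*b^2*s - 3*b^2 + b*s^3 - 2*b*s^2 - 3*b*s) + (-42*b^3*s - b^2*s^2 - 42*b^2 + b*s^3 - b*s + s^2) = -42*b^3*s - 2*b^2*s - 45*b^2 + 2*b*s^3 - 2*b*s^2 - 4*b*s + s^2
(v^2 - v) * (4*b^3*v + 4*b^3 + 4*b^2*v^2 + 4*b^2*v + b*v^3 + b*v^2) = 4*b^3*v^3 - 4*b^3*v + 4*b^2*v^4 - 4*b^2*v^2 + b*v^5 - b*v^3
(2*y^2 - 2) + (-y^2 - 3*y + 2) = y^2 - 3*y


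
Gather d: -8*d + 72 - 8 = 64 - 8*d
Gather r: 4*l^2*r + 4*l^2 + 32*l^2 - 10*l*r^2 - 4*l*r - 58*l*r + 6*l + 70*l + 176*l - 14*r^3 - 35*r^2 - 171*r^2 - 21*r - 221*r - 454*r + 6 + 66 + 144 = 36*l^2 + 252*l - 14*r^3 + r^2*(-10*l - 206) + r*(4*l^2 - 62*l - 696) + 216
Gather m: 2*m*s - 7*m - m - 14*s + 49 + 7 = m*(2*s - 8) - 14*s + 56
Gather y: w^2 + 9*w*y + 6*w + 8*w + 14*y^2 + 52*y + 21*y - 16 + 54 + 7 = w^2 + 14*w + 14*y^2 + y*(9*w + 73) + 45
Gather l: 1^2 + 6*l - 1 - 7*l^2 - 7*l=-7*l^2 - l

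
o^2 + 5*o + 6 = (o + 2)*(o + 3)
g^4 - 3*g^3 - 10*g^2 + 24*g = g*(g - 4)*(g - 2)*(g + 3)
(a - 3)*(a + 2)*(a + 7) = a^3 + 6*a^2 - 13*a - 42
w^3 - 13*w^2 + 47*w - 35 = (w - 7)*(w - 5)*(w - 1)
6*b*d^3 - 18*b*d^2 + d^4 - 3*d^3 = d^2*(6*b + d)*(d - 3)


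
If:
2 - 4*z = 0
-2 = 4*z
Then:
No Solution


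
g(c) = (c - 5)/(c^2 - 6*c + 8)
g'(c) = (6 - 2*c)*(c - 5)/(c^2 - 6*c + 8)^2 + 1/(c^2 - 6*c + 8)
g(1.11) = -1.51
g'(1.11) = -1.83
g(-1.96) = -0.29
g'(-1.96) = -0.08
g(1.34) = -2.08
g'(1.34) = -3.37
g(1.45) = -2.53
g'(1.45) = -4.88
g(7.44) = 0.13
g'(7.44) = -0.01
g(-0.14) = -0.58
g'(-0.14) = -0.30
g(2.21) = 7.42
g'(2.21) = -33.86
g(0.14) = -0.68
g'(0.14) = -0.40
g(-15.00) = -0.06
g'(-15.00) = 0.00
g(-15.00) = -0.06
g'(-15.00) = 0.00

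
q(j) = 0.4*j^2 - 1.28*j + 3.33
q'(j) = 0.8*j - 1.28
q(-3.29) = 11.87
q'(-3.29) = -3.91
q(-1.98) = 7.43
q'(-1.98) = -2.86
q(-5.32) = 21.46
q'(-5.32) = -5.54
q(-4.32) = 16.32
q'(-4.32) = -4.74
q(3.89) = 4.40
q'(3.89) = 1.83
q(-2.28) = 8.33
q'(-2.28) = -3.10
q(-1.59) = 6.38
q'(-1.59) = -2.55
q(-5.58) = 22.93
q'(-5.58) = -5.74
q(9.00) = 24.21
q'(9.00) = 5.92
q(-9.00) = 47.25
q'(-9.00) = -8.48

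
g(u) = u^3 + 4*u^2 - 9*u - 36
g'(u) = 3*u^2 + 8*u - 9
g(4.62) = 106.41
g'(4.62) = 91.99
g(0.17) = -37.41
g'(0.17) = -7.55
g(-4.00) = 0.00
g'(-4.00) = 7.00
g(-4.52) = -5.94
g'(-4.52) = 16.13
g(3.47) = 22.72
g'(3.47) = 54.88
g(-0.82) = -26.48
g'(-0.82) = -13.54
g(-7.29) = -145.23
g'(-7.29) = 92.11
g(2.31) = -23.12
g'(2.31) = 25.49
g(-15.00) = -2376.00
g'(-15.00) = 546.00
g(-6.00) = -54.00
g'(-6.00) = 51.00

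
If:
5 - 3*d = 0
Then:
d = 5/3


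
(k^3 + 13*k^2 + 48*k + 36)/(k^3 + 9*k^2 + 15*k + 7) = (k^2 + 12*k + 36)/(k^2 + 8*k + 7)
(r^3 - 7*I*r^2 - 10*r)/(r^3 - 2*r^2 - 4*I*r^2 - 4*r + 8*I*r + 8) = r*(r - 5*I)/(r^2 - 2*r*(1 + I) + 4*I)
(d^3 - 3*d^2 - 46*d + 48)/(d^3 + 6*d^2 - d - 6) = (d - 8)/(d + 1)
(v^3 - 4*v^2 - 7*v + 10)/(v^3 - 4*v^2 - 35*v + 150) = (v^2 + v - 2)/(v^2 + v - 30)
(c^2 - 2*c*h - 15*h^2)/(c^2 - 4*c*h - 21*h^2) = (c - 5*h)/(c - 7*h)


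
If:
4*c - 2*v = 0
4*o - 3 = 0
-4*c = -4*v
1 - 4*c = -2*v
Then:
No Solution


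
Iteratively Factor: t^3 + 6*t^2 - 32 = (t + 4)*(t^2 + 2*t - 8) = (t - 2)*(t + 4)*(t + 4)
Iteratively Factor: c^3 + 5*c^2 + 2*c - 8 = (c + 2)*(c^2 + 3*c - 4) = (c - 1)*(c + 2)*(c + 4)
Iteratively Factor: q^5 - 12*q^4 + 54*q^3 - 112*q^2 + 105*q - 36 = (q - 4)*(q^4 - 8*q^3 + 22*q^2 - 24*q + 9) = (q - 4)*(q - 3)*(q^3 - 5*q^2 + 7*q - 3) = (q - 4)*(q - 3)*(q - 1)*(q^2 - 4*q + 3) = (q - 4)*(q - 3)^2*(q - 1)*(q - 1)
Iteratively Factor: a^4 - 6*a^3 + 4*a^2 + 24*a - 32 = (a + 2)*(a^3 - 8*a^2 + 20*a - 16) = (a - 4)*(a + 2)*(a^2 - 4*a + 4) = (a - 4)*(a - 2)*(a + 2)*(a - 2)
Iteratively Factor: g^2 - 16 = (g - 4)*(g + 4)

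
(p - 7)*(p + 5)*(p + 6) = p^3 + 4*p^2 - 47*p - 210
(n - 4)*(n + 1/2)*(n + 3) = n^3 - n^2/2 - 25*n/2 - 6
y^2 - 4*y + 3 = (y - 3)*(y - 1)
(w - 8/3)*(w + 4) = w^2 + 4*w/3 - 32/3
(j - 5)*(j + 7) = j^2 + 2*j - 35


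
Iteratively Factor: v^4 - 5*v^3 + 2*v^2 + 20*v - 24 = (v - 2)*(v^3 - 3*v^2 - 4*v + 12) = (v - 3)*(v - 2)*(v^2 - 4) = (v - 3)*(v - 2)*(v + 2)*(v - 2)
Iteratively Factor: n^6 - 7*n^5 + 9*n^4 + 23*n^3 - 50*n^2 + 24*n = (n - 3)*(n^5 - 4*n^4 - 3*n^3 + 14*n^2 - 8*n) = (n - 3)*(n - 1)*(n^4 - 3*n^3 - 6*n^2 + 8*n) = (n - 3)*(n - 1)^2*(n^3 - 2*n^2 - 8*n) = n*(n - 3)*(n - 1)^2*(n^2 - 2*n - 8) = n*(n - 4)*(n - 3)*(n - 1)^2*(n + 2)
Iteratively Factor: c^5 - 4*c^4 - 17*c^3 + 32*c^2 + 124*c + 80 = (c - 4)*(c^4 - 17*c^2 - 36*c - 20) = (c - 4)*(c + 2)*(c^3 - 2*c^2 - 13*c - 10) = (c - 4)*(c + 1)*(c + 2)*(c^2 - 3*c - 10) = (c - 5)*(c - 4)*(c + 1)*(c + 2)*(c + 2)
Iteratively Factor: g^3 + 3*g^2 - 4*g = (g)*(g^2 + 3*g - 4) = g*(g - 1)*(g + 4)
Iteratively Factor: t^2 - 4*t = (t)*(t - 4)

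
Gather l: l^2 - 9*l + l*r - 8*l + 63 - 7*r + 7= l^2 + l*(r - 17) - 7*r + 70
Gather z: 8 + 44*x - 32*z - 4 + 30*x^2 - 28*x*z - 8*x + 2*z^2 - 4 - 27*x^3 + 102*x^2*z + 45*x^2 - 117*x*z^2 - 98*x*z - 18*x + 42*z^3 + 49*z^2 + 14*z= -27*x^3 + 75*x^2 + 18*x + 42*z^3 + z^2*(51 - 117*x) + z*(102*x^2 - 126*x - 18)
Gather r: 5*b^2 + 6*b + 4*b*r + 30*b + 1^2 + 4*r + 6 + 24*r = 5*b^2 + 36*b + r*(4*b + 28) + 7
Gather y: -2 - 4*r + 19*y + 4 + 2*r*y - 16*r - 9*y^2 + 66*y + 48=-20*r - 9*y^2 + y*(2*r + 85) + 50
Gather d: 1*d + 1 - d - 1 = 0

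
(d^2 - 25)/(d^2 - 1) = (d^2 - 25)/(d^2 - 1)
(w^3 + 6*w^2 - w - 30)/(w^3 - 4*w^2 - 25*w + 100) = (w^2 + w - 6)/(w^2 - 9*w + 20)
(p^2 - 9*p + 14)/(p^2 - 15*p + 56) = (p - 2)/(p - 8)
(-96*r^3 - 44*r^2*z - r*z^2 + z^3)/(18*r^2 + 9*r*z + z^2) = (-32*r^2 - 4*r*z + z^2)/(6*r + z)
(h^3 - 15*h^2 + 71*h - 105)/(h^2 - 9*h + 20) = (h^2 - 10*h + 21)/(h - 4)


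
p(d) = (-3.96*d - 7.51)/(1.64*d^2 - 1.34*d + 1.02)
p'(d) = (1.34 - 3.28*d)*(-3.96*d - 7.51)/(1.64*d^2 - 1.34*d + 1.02)^2 - 3.96/(1.64*d^2 - 1.34*d + 1.02)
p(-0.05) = -6.70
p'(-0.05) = -12.87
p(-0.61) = -2.08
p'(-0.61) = -4.46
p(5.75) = -0.64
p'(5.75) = 0.15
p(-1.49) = -0.24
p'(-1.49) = -0.82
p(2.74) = -1.90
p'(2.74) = 1.09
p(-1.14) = -0.64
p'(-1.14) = -1.54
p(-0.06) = -6.57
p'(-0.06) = -12.71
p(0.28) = -11.14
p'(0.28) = -11.20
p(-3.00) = 0.22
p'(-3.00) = -0.08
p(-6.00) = 0.24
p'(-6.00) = 0.02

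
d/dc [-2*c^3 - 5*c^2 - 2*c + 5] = -6*c^2 - 10*c - 2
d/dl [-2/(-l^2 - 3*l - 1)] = 2*(-2*l - 3)/(l^2 + 3*l + 1)^2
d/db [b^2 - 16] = 2*b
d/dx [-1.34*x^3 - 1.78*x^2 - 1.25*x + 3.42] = -4.02*x^2 - 3.56*x - 1.25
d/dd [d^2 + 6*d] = 2*d + 6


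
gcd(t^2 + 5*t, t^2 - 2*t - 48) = 1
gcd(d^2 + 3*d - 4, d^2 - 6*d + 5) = d - 1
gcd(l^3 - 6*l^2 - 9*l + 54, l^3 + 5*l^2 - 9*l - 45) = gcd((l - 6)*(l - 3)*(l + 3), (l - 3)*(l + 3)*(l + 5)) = l^2 - 9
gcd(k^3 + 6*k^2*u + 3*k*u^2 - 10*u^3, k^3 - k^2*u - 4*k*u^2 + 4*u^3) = -k^2 - k*u + 2*u^2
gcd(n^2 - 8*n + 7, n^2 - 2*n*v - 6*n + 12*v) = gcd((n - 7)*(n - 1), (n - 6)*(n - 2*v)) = 1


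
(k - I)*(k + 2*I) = k^2 + I*k + 2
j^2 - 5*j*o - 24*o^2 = (j - 8*o)*(j + 3*o)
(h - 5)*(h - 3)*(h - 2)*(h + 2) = h^4 - 8*h^3 + 11*h^2 + 32*h - 60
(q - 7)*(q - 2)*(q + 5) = q^3 - 4*q^2 - 31*q + 70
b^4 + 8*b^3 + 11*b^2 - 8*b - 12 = (b - 1)*(b + 1)*(b + 2)*(b + 6)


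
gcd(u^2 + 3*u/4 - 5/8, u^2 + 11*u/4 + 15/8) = u + 5/4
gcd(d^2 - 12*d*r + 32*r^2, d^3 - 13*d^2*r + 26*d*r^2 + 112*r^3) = -d + 8*r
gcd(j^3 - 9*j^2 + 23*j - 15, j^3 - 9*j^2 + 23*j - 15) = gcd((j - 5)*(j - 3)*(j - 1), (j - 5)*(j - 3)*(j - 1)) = j^3 - 9*j^2 + 23*j - 15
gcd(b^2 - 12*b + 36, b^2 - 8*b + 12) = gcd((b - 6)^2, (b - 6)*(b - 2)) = b - 6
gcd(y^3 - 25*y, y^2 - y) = y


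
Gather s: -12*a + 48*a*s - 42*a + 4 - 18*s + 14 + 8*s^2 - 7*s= -54*a + 8*s^2 + s*(48*a - 25) + 18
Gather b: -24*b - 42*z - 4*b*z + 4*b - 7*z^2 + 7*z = b*(-4*z - 20) - 7*z^2 - 35*z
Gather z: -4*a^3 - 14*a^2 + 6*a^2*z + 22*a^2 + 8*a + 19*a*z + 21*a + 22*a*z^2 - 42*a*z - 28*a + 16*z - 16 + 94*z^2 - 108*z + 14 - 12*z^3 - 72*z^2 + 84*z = -4*a^3 + 8*a^2 + a - 12*z^3 + z^2*(22*a + 22) + z*(6*a^2 - 23*a - 8) - 2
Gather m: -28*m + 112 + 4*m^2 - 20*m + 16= 4*m^2 - 48*m + 128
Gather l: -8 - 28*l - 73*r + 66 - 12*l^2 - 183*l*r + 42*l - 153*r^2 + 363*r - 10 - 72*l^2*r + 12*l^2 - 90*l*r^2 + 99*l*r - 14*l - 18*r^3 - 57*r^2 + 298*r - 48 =-72*l^2*r + l*(-90*r^2 - 84*r) - 18*r^3 - 210*r^2 + 588*r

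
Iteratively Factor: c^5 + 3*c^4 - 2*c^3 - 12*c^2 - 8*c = (c)*(c^4 + 3*c^3 - 2*c^2 - 12*c - 8) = c*(c + 1)*(c^3 + 2*c^2 - 4*c - 8) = c*(c + 1)*(c + 2)*(c^2 - 4) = c*(c + 1)*(c + 2)^2*(c - 2)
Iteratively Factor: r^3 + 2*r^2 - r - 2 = (r - 1)*(r^2 + 3*r + 2) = (r - 1)*(r + 2)*(r + 1)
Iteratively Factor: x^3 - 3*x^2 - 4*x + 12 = (x - 2)*(x^2 - x - 6) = (x - 2)*(x + 2)*(x - 3)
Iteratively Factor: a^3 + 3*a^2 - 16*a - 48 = (a - 4)*(a^2 + 7*a + 12) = (a - 4)*(a + 4)*(a + 3)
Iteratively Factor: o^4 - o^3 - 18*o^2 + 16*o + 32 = (o - 2)*(o^3 + o^2 - 16*o - 16) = (o - 4)*(o - 2)*(o^2 + 5*o + 4) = (o - 4)*(o - 2)*(o + 1)*(o + 4)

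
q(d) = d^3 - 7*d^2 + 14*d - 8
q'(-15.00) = 899.00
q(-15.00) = -5168.00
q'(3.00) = -1.00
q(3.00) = -2.00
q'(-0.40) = 20.08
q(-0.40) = -14.78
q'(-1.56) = 43.14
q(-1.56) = -50.67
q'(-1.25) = 36.19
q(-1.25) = -38.39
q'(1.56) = -0.54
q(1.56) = 0.60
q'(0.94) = 3.49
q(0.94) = -0.19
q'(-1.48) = 41.29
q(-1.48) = -47.29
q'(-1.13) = 33.65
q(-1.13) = -34.20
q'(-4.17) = 124.55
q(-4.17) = -260.61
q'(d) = 3*d^2 - 14*d + 14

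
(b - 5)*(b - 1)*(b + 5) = b^3 - b^2 - 25*b + 25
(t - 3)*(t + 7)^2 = t^3 + 11*t^2 + 7*t - 147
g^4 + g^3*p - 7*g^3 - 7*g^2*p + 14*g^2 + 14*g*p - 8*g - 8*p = (g - 4)*(g - 2)*(g - 1)*(g + p)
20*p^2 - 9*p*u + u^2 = (-5*p + u)*(-4*p + u)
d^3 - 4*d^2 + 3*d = d*(d - 3)*(d - 1)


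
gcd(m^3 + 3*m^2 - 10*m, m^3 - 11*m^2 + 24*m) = m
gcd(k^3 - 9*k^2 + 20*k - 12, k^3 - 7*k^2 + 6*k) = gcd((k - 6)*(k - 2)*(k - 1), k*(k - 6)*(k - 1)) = k^2 - 7*k + 6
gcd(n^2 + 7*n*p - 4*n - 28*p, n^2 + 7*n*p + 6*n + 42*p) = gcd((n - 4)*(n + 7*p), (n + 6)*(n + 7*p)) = n + 7*p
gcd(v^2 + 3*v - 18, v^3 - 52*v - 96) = v + 6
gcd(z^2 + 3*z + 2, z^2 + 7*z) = 1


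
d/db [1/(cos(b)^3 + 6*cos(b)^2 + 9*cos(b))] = 3*(sin(b)/cos(b)^2 + tan(b))/(cos(b) + 3)^3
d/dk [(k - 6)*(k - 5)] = 2*k - 11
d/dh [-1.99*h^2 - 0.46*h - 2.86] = -3.98*h - 0.46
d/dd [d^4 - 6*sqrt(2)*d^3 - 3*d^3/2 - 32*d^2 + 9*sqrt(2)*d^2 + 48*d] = 4*d^3 - 18*sqrt(2)*d^2 - 9*d^2/2 - 64*d + 18*sqrt(2)*d + 48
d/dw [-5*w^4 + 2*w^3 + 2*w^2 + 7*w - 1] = -20*w^3 + 6*w^2 + 4*w + 7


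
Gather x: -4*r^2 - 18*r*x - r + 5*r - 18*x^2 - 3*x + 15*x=-4*r^2 + 4*r - 18*x^2 + x*(12 - 18*r)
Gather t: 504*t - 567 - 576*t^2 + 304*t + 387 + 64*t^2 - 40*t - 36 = -512*t^2 + 768*t - 216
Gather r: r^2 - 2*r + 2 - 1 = r^2 - 2*r + 1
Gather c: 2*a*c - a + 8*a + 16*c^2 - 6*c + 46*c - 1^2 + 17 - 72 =7*a + 16*c^2 + c*(2*a + 40) - 56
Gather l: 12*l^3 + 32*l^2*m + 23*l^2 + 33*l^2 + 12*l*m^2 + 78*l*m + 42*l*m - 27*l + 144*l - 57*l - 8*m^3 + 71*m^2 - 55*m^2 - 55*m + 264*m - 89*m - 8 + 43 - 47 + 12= 12*l^3 + l^2*(32*m + 56) + l*(12*m^2 + 120*m + 60) - 8*m^3 + 16*m^2 + 120*m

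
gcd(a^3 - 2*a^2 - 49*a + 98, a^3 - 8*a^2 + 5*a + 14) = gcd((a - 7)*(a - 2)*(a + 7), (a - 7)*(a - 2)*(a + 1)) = a^2 - 9*a + 14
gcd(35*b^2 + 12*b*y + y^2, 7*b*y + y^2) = 7*b + y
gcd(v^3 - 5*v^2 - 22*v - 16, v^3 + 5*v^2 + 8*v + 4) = v^2 + 3*v + 2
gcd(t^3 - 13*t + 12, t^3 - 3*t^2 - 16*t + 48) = t^2 + t - 12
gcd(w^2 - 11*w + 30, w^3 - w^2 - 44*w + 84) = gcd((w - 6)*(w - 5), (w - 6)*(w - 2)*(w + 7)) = w - 6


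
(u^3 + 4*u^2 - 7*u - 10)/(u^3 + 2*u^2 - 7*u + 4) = (u^3 + 4*u^2 - 7*u - 10)/(u^3 + 2*u^2 - 7*u + 4)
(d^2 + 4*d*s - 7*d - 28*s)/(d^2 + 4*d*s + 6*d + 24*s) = (d - 7)/(d + 6)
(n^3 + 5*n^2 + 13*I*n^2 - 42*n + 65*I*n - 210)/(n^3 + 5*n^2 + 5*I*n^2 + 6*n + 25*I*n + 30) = (n + 7*I)/(n - I)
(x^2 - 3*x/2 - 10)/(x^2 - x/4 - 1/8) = 4*(-2*x^2 + 3*x + 20)/(-8*x^2 + 2*x + 1)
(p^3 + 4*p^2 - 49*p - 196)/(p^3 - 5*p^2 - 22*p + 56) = (p + 7)/(p - 2)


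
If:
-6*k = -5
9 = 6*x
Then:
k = 5/6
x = 3/2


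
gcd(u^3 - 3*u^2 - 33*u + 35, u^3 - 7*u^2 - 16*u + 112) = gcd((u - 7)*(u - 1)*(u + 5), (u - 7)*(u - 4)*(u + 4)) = u - 7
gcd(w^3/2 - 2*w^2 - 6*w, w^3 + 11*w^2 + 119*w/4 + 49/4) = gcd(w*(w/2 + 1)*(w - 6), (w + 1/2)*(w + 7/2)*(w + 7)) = 1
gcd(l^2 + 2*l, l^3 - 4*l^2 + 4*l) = l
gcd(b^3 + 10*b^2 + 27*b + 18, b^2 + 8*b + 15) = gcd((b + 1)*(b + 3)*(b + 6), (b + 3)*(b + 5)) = b + 3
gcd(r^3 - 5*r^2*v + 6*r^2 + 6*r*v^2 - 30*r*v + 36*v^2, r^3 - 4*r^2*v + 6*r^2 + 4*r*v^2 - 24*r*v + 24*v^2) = r^2 - 2*r*v + 6*r - 12*v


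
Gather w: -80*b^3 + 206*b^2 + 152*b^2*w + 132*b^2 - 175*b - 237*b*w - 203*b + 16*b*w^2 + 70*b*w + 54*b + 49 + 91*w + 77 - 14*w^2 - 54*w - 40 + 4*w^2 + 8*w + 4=-80*b^3 + 338*b^2 - 324*b + w^2*(16*b - 10) + w*(152*b^2 - 167*b + 45) + 90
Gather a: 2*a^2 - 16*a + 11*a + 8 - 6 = 2*a^2 - 5*a + 2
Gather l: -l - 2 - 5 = -l - 7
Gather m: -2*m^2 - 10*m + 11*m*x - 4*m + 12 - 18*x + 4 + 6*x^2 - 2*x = -2*m^2 + m*(11*x - 14) + 6*x^2 - 20*x + 16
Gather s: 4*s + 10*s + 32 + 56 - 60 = 14*s + 28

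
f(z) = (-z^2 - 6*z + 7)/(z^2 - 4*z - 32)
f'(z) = (4 - 2*z)*(-z^2 - 6*z + 7)/(z^2 - 4*z - 32)^2 + (-2*z - 6)/(z^2 - 4*z - 32)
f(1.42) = 0.10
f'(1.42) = 0.24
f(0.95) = -0.01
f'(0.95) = 0.23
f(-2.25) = -0.86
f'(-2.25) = 0.49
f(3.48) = 0.77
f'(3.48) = 0.45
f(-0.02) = -0.22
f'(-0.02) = 0.21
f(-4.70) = 1.47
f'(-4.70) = 2.61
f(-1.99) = -0.75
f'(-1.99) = 0.40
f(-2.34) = -0.91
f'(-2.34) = 0.54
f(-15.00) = -0.51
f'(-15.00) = 0.03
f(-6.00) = 0.25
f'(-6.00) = 0.36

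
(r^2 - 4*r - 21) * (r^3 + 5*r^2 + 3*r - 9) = r^5 + r^4 - 38*r^3 - 126*r^2 - 27*r + 189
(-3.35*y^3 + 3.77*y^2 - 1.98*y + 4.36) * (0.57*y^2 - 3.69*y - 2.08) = -1.9095*y^5 + 14.5104*y^4 - 8.0719*y^3 + 1.9498*y^2 - 11.97*y - 9.0688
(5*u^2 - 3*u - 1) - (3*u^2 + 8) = 2*u^2 - 3*u - 9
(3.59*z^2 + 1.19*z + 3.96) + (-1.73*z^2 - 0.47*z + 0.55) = 1.86*z^2 + 0.72*z + 4.51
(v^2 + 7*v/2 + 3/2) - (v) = v^2 + 5*v/2 + 3/2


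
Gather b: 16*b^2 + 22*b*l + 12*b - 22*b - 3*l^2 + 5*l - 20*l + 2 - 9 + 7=16*b^2 + b*(22*l - 10) - 3*l^2 - 15*l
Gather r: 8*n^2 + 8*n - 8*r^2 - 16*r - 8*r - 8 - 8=8*n^2 + 8*n - 8*r^2 - 24*r - 16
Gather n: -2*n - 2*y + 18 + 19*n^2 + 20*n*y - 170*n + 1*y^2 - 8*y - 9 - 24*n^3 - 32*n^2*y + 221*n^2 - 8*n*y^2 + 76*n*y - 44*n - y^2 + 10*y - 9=-24*n^3 + n^2*(240 - 32*y) + n*(-8*y^2 + 96*y - 216)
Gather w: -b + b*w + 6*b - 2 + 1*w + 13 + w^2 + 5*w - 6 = 5*b + w^2 + w*(b + 6) + 5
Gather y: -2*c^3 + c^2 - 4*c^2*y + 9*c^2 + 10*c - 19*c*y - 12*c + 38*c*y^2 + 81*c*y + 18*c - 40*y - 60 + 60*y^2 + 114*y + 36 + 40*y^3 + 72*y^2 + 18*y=-2*c^3 + 10*c^2 + 16*c + 40*y^3 + y^2*(38*c + 132) + y*(-4*c^2 + 62*c + 92) - 24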